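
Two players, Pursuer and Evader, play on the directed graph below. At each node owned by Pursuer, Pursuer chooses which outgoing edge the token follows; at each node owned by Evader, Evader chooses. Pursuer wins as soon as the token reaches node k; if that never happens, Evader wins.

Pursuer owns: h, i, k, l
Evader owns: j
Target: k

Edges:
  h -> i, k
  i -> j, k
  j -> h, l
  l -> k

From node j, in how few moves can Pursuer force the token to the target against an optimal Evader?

A0 = {k}
A1: add {h, i, l} — h (Pursuer) has h→k; i (Pursuer) has i→k; l (Pursuer) has l→k.
A2: add {j} — j (Evader): all of {h, l} already in.
A2 = all vertices. Fixed point.
j enters the attractor at level 2, so Pursuer can force the target in 2 moves from there.

2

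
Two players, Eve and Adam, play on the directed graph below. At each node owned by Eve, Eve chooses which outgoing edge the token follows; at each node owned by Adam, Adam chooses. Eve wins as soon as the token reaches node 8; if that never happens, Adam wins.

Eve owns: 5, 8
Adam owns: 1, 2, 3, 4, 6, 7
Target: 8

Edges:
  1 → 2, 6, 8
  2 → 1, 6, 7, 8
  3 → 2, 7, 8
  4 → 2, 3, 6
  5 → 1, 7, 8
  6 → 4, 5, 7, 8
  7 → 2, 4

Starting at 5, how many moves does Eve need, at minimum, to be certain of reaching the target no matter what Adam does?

1

A0 = {8}
A1: add {5} — 5 (Eve) has 5→8.
A2 = A1; e.g. 1 (Adam) can still go to 2. Fixed point.
5 enters the attractor at level 1, so Eve can force the target in 1 move from there.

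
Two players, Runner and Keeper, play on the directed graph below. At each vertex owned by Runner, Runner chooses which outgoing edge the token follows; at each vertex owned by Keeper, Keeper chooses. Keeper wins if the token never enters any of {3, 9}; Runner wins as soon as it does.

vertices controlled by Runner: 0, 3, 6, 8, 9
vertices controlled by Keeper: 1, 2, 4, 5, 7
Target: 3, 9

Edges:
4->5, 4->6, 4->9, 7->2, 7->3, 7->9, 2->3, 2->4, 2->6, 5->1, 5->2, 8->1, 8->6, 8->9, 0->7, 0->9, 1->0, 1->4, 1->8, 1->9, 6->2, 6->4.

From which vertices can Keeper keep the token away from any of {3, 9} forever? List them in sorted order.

A0 = {3, 9}
A1: add {0, 8} — 0 (Runner) has 0→9; 8 (Runner) has 8→9.
A2 = A1; e.g. 1 (Keeper) can still go to 4. Fixed point.
Runner's attractor = {0, 3, 8, 9}; Keeper avoids the target exactly from the complement.

1, 2, 4, 5, 6, 7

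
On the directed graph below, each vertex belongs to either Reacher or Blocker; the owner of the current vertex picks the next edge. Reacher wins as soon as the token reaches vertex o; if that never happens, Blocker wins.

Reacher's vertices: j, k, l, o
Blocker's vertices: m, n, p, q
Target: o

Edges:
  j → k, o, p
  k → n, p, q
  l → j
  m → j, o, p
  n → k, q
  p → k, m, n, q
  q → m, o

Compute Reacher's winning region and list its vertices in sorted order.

j, l, o

A0 = {o}
A1: add {j} — j (Reacher) has j→o.
A2: add {l} — l (Reacher) has l→j.
A3 = A2; e.g. k (Reacher) has no edge into A2. Fixed point.
Reacher's winning region = {j, l, o}.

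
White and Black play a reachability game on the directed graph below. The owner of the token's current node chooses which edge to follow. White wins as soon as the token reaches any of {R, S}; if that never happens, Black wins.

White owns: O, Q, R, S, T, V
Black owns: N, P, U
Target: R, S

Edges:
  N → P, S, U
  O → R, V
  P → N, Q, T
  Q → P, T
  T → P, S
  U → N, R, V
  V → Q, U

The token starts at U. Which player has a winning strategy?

A0 = {R, S}
A1: add {O, T} — O (White) has O→R; T (White) has T→S.
A2: add {Q} — Q (White) has Q→T.
A3: add {V} — V (White) has V→Q.
A4 = A3; e.g. N (Black) can still go to P. Fixed point.
U never enters the attractor, so Black can avoid the target forever.

Black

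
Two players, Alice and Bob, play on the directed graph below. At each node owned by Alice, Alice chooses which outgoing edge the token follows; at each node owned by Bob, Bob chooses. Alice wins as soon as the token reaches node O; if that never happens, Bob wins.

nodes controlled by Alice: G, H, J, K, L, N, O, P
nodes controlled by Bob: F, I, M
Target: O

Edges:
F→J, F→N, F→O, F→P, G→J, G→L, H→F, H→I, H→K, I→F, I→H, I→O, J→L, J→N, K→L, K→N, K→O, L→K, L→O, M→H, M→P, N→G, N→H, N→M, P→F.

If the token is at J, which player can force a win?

Alice

A0 = {O}
A1: add {K, L} — K (Alice) has K→O; L (Alice) has L→O.
A2: add {G, H, J} — G (Alice) has G→L; H (Alice) has H→K; J (Alice) has J→L.
J ∈ A2, so Alice can force the target.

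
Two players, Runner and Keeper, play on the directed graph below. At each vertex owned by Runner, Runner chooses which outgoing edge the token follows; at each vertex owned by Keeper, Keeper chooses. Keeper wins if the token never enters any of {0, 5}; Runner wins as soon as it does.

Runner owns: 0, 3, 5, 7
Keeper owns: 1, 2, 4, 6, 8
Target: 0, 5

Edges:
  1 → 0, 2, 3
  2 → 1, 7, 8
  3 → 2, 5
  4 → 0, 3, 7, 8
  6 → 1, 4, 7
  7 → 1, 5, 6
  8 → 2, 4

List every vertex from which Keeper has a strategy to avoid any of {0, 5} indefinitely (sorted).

A0 = {0, 5}
A1: add {3, 7} — 3 (Runner) has 3→5; 7 (Runner) has 7→5.
A2 = A1; e.g. 1 (Keeper) can still go to 2. Fixed point.
Runner's attractor = {0, 3, 5, 7}; Keeper avoids the target exactly from the complement.

1, 2, 4, 6, 8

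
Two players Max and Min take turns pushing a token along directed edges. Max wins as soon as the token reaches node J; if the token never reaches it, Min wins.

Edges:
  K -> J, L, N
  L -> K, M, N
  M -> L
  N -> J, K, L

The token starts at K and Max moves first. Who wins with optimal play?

Track states (vertex, player-to-move).
A0 = {(J,Max), (J,Min)}
A1: add {(K,Max), (N,Max)}.
(K,Max) ∈ A1 ⇒ Max forces the target.

Max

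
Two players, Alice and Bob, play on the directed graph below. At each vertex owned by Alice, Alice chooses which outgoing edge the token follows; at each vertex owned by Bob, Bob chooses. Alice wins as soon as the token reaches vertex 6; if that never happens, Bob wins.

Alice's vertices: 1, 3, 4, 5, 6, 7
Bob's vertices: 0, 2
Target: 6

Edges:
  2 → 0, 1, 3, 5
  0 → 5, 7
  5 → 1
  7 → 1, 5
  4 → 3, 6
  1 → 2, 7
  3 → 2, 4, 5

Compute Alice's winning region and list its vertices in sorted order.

A0 = {6}
A1: add {4} — 4 (Alice) has 4→6.
A2: add {3} — 3 (Alice) has 3→4.
A3 = A2; e.g. 0 (Bob) can still go to 5. Fixed point.
Alice's winning region = {3, 4, 6}.

3, 4, 6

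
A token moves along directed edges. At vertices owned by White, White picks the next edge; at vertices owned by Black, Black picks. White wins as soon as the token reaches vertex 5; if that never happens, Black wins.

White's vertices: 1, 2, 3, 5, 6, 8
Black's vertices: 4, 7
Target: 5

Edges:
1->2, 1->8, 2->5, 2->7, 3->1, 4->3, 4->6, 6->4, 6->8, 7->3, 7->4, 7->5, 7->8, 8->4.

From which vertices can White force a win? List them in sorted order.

A0 = {5}
A1: add {2} — 2 (White) has 2→5.
A2: add {1} — 1 (White) has 1→2.
A3: add {3} — 3 (White) has 3→1.
A4 = A3; e.g. 4 (Black) can still go to 6. Fixed point.
White's winning region = {1, 2, 3, 5}.

1, 2, 3, 5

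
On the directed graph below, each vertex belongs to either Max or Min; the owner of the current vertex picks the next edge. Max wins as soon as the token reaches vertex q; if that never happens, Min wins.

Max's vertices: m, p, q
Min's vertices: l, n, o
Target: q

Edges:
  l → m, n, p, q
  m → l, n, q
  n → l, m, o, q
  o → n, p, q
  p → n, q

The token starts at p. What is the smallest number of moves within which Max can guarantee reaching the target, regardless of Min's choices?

A0 = {q}
A1: add {m, p} — m (Max) has m→q; p (Max) has p→q.
A2 = A1; e.g. l (Min) can still go to n. Fixed point.
p enters the attractor at level 1, so Max can force the target in 1 move from there.

1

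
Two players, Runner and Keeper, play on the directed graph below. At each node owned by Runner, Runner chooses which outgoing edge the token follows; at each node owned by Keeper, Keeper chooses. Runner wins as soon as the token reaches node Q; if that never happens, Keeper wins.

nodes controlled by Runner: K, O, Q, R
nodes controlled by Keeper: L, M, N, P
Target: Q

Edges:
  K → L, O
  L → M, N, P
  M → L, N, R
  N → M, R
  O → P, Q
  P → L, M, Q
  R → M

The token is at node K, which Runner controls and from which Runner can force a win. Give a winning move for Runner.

O

A0 = {Q}
A1: add {O} — O (Runner) has O→Q.
A2: add {K} — K (Runner) has K→O.
A3 = A2; e.g. L (Keeper) can still go to M. Fixed point.
From K, successor O is in the attractor (rank 1); the other successor L is not.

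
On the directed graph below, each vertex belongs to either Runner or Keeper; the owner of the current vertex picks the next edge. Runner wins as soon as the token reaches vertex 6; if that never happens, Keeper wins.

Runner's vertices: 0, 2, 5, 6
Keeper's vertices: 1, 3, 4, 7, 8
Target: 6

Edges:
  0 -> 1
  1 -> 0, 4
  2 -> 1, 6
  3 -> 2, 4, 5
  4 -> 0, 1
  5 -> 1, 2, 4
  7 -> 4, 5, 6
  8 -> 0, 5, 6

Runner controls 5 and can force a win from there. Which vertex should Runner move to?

A0 = {6}
A1: add {2} — 2 (Runner) has 2→6.
A2: add {5} — 5 (Runner) has 5→2.
A3 = A2; e.g. 0 (Runner) has no edge into A2. Fixed point.
From 5, successor 2 is in the attractor (rank 1); the other successors 1, 4 are not.

2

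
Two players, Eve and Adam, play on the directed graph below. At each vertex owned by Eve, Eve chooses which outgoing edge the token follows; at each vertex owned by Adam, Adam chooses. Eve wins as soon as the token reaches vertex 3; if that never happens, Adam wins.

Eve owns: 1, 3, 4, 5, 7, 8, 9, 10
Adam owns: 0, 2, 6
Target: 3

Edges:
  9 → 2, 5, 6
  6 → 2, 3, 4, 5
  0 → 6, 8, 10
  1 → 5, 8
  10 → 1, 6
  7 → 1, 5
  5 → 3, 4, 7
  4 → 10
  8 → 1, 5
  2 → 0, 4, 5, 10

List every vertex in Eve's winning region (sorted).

1, 3, 4, 5, 7, 8, 9, 10

A0 = {3}
A1: add {5} — 5 (Eve) has 5→3.
A2: add {1, 7, 8, 9} — 1 (Eve) has 1→5; 7 (Eve) has 7→5; 8 (Eve) has 8→5; 9 (Eve) has 9→5.
A3: add {10} — 10 (Eve) has 10→1.
A4: add {4} — 4 (Eve) has 4→10.
A5 = A4; e.g. 0 (Adam) can still go to 6. Fixed point.
Eve's winning region = {1, 3, 4, 5, 7, 8, 9, 10}.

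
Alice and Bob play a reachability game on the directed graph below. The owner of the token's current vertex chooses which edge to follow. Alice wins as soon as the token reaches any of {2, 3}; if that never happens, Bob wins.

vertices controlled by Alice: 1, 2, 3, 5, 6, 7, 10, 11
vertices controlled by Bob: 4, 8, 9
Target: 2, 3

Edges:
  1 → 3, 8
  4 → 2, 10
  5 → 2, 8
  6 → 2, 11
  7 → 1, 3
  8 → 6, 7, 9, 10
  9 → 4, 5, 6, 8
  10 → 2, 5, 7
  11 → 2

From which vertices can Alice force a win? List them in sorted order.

1, 2, 3, 4, 5, 6, 7, 10, 11

A0 = {2, 3}
A1: add {1, 5, 6, 7, 10, 11} — 1 (Alice) has 1→3; 5 (Alice) has 5→2; 6 (Alice) has 6→2; 7 (Alice) has 7→3; 10 (Alice) has 10→2; 11 (Alice) has 11→2.
A2: add {4} — 4 (Bob): all of {2, 10} already in.
A3 = A2; e.g. 8 (Bob) can still go to 9. Fixed point.
Alice's winning region = {1, 2, 3, 4, 5, 6, 7, 10, 11}.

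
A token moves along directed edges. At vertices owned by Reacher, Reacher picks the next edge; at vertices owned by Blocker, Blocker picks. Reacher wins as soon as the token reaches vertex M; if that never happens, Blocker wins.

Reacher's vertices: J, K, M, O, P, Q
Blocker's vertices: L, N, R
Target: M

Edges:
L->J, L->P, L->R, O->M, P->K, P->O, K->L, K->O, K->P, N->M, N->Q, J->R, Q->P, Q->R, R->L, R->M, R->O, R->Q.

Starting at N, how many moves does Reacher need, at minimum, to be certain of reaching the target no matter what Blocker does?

4

A0 = {M}
A1: add {O} — O (Reacher) has O→M.
A2: add {K, P} — K (Reacher) has K→O; P (Reacher) has P→O.
A3: add {Q} — Q (Reacher) has Q→P.
A4: add {N} — N (Blocker): all of {M, Q} already in.
A5 = A4; e.g. J (Reacher) has no edge into A4. Fixed point.
N enters the attractor at level 4, so Reacher can force the target in 4 moves from there.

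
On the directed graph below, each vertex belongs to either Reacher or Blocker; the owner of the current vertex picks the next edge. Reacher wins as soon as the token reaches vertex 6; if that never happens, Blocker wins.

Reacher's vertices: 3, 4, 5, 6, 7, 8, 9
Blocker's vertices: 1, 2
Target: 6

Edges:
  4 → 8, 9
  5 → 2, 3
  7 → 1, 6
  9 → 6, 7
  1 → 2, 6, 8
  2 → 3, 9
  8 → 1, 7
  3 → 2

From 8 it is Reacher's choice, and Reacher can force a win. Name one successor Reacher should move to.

7

A0 = {6}
A1: add {7, 9} — 7 (Reacher) has 7→6; 9 (Reacher) has 9→6.
A2: add {4, 8} — 4 (Reacher) has 4→9; 8 (Reacher) has 8→7.
A3 = A2; e.g. 1 (Blocker) can still go to 2. Fixed point.
From 8, successor 7 is in the attractor (rank 1); the other successor 1 is not.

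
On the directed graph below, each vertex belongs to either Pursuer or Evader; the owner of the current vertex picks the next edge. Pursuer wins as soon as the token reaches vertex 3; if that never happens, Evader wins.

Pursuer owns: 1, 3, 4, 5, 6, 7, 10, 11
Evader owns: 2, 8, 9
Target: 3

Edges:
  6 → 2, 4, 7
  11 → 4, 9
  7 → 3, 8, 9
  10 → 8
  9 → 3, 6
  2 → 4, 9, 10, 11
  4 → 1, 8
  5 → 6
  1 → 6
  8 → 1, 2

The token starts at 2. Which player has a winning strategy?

A0 = {3}
A1: add {7} — 7 (Pursuer) has 7→3.
A2: add {6} — 6 (Pursuer) has 6→7.
A3: add {1, 5, 9} — 1 (Pursuer) has 1→6; 5 (Pursuer) has 5→6; 9 (Evader): all of {3, 6} already in.
A4: add {4, 11} — 4 (Pursuer) has 4→1; 11 (Pursuer) has 11→9.
A5 = A4; e.g. 2 (Evader) can still go to 10. Fixed point.
2 never enters the attractor, so Evader can avoid the target forever.

Evader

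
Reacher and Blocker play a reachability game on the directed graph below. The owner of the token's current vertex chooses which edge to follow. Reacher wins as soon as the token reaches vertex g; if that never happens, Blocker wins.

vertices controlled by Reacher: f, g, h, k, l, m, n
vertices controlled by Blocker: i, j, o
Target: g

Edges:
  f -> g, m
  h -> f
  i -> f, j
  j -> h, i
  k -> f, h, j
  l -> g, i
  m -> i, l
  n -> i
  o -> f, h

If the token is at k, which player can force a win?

Reacher

A0 = {g}
A1: add {f, l} — f (Reacher) has f→g; l (Reacher) has l→g.
A2: add {h, k, m} — h (Reacher) has h→f; k (Reacher) has k→f; m (Reacher) has m→l.
k ∈ A2, so Reacher can force the target.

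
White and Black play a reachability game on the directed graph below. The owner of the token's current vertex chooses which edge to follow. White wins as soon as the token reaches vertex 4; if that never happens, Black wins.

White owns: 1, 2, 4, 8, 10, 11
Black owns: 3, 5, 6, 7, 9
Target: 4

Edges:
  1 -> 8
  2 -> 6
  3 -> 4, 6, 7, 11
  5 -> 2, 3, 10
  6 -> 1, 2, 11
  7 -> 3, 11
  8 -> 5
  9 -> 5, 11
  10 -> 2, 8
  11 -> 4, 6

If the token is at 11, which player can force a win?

A0 = {4}
A1: add {11} — 11 (White) has 11→4.
A2 = A1; e.g. 1 (White) has no edge into A1. Fixed point.
11 ∈ A1, so White can force the target.

White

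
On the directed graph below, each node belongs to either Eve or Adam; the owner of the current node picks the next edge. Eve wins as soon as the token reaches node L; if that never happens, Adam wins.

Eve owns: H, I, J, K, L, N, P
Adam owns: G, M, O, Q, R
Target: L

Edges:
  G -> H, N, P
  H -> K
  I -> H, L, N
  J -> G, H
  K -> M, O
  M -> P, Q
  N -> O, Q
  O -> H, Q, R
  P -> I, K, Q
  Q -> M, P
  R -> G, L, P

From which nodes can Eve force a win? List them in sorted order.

A0 = {L}
A1: add {I} — I (Eve) has I→L.
A2: add {P} — P (Eve) has P→I.
A3 = A2; e.g. G (Adam) can still go to H. Fixed point.
Eve's winning region = {I, L, P}.

I, L, P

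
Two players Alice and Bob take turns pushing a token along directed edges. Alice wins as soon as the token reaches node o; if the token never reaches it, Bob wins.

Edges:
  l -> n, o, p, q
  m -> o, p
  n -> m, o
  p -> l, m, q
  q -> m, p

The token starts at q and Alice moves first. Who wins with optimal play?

Track states (vertex, player-to-move).
A0 = {(o,Alice), (o,Bob)}
A1: add {(l,Alice), (m,Alice), (n,Alice)}.
A2: add {(n,Bob)}.
A3 = A2; e.g. (l,Bob) stays out. (q,Alice) never enters ⇒ Bob avoids the target.

Bob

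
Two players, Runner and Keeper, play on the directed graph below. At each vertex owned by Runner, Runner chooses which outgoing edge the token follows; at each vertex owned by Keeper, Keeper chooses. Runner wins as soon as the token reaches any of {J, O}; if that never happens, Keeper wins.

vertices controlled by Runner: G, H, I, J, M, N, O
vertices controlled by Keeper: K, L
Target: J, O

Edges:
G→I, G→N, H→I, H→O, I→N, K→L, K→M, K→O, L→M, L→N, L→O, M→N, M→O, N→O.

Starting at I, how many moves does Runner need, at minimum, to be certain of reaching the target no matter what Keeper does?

2

A0 = {J, O}
A1: add {H, M, N} — H (Runner) has H→O; M (Runner) has M→O; N (Runner) has N→O.
A2: add {G, I, L} — G (Runner) has G→N; I (Runner) has I→N; L (Keeper): all of {M, N, O} already in.
I enters the attractor at level 2, so Runner can force the target in 2 moves from there.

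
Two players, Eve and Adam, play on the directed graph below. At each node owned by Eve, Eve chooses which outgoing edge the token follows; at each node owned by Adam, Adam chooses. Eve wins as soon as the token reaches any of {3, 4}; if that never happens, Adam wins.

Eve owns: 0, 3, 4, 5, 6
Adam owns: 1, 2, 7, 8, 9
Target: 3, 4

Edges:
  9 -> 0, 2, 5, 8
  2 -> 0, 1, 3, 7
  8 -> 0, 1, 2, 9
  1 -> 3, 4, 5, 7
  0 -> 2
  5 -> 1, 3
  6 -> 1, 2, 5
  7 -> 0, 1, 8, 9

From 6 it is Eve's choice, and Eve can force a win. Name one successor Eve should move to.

A0 = {3, 4}
A1: add {5} — 5 (Eve) has 5→3.
A2: add {6} — 6 (Eve) has 6→5.
A3 = A2; e.g. 0 (Eve) has no edge into A2. Fixed point.
From 6, successor 5 is in the attractor (rank 1); the other successors 1, 2 are not.

5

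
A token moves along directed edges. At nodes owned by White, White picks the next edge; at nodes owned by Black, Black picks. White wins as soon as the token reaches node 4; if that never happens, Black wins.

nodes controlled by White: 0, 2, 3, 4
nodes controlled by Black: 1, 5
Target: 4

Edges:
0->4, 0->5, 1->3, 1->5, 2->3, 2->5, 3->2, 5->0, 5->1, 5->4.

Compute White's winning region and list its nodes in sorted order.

0, 4

A0 = {4}
A1: add {0} — 0 (White) has 0→4.
A2 = A1; e.g. 1 (Black) can still go to 3. Fixed point.
White's winning region = {0, 4}.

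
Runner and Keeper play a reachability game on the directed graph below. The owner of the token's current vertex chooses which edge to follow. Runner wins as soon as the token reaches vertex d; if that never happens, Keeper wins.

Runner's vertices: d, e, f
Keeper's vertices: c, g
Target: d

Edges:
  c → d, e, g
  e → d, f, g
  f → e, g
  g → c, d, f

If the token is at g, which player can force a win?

Keeper

A0 = {d}
A1: add {e} — e (Runner) has e→d.
A2: add {f} — f (Runner) has f→e.
A3 = A2; e.g. c (Keeper) can still go to g. Fixed point.
g never enters the attractor, so Keeper can avoid the target forever.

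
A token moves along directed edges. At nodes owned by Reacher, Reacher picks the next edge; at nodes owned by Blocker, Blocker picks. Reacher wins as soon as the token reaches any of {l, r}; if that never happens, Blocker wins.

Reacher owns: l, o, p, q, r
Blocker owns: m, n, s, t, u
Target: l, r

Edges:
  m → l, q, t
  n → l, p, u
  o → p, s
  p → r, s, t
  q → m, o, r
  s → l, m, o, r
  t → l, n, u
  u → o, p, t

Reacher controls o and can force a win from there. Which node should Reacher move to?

A0 = {l, r}
A1: add {p, q} — p (Reacher) has p→r; q (Reacher) has q→r.
A2: add {o} — o (Reacher) has o→p.
A3 = A2; e.g. m (Blocker) can still go to t. Fixed point.
From o, successor p is in the attractor (rank 1); the other successor s is not.

p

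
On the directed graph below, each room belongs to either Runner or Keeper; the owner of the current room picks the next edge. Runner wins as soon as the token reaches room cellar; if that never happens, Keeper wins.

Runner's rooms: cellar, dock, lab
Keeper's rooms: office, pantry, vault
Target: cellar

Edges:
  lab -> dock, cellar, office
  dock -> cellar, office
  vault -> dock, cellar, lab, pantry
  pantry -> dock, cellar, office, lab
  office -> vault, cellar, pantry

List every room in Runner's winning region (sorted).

A0 = {cellar}
A1: add {dock, lab} — dock (Runner) has dock→cellar; lab (Runner) has lab→cellar.
A2 = A1; e.g. vault (Keeper) can still go to pantry. Fixed point.
Runner's winning region = {cellar, dock, lab}.

cellar, dock, lab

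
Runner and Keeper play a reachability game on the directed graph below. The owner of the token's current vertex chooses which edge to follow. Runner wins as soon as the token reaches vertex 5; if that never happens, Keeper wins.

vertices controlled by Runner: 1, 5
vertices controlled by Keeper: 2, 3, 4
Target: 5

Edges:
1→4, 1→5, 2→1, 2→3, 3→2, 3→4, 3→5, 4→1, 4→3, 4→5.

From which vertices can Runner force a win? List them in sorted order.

A0 = {5}
A1: add {1} — 1 (Runner) has 1→5.
A2 = A1; e.g. 2 (Keeper) can still go to 3. Fixed point.
Runner's winning region = {1, 5}.

1, 5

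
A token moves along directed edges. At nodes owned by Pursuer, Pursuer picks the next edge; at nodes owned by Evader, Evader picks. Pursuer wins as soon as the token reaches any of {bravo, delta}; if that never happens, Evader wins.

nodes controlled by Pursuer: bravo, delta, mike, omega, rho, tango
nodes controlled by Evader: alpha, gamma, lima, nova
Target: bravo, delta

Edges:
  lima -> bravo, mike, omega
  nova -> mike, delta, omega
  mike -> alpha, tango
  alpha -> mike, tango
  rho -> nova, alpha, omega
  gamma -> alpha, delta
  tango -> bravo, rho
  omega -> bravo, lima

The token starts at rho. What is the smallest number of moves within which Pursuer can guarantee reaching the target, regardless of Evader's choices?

A0 = {bravo, delta}
A1: add {omega, tango} — tango (Pursuer) has tango→bravo; omega (Pursuer) has omega→bravo.
A2: add {mike, rho} — mike (Pursuer) has mike→tango; rho (Pursuer) has rho→omega.
rho enters the attractor at level 2, so Pursuer can force the target in 2 moves from there.

2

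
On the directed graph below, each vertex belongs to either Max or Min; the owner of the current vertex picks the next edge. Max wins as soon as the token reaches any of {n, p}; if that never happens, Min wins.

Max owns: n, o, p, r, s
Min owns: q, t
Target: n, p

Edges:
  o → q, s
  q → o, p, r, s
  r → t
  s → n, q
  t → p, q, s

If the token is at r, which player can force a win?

Min

A0 = {n, p}
A1: add {s} — s (Max) has s→n.
A2: add {o} — o (Max) has o→s.
A3 = A2; e.g. q (Min) can still go to r. Fixed point.
r never enters the attractor, so Min can avoid the target forever.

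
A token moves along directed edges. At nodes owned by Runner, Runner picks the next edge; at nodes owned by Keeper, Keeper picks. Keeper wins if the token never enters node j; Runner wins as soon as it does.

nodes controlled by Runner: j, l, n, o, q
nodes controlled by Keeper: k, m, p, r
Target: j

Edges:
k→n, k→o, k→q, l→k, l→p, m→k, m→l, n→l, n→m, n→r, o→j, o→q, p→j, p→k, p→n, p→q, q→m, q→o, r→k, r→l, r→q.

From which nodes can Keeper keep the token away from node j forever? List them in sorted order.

A0 = {j}
A1: add {o} — o (Runner) has o→j.
A2: add {q} — q (Runner) has q→o.
A3 = A2; e.g. k (Keeper) can still go to n. Fixed point.
Runner's attractor = {j, o, q}; Keeper avoids the target exactly from the complement.

k, l, m, n, p, r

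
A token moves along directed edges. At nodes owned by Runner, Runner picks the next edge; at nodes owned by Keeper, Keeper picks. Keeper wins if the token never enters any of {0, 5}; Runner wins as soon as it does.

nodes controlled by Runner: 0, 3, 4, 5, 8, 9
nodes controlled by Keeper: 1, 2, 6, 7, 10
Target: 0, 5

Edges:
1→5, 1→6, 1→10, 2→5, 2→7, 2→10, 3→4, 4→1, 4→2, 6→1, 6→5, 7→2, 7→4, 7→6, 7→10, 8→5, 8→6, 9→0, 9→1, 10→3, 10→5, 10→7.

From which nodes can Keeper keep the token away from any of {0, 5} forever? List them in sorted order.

1, 2, 3, 4, 6, 7, 10

A0 = {0, 5}
A1: add {8, 9} — 8 (Runner) has 8→5; 9 (Runner) has 9→0.
A2 = A1; e.g. 1 (Keeper) can still go to 6. Fixed point.
Runner's attractor = {0, 5, 8, 9}; Keeper avoids the target exactly from the complement.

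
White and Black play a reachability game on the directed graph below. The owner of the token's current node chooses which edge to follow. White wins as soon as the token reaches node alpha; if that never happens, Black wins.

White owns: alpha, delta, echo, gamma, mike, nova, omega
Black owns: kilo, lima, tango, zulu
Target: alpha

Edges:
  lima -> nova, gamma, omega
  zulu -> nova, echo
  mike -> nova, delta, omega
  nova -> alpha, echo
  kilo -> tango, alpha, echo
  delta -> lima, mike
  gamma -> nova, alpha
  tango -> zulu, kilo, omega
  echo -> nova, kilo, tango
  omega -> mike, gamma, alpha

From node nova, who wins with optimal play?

A0 = {alpha}
A1: add {gamma, nova, omega} — nova (White) has nova→alpha; gamma (White) has gamma→alpha; omega (White) has omega→alpha.
nova ∈ A1, so White can force the target.

White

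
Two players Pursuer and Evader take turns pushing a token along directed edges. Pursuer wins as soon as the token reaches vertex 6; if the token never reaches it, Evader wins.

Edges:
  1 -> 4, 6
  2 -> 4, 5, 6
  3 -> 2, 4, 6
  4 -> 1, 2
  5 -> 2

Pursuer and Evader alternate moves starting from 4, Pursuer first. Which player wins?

Evader

Track states (vertex, player-to-move).
A0 = {(6,Pursuer), (6,Evader)}
A1: add {(1,Pursuer), (2,Pursuer), (3,Pursuer)}.
A2: add {(4,Evader), (5,Evader)}.
A3 = A2; e.g. (1,Evader) stays out. (4,Pursuer) never enters ⇒ Evader avoids the target.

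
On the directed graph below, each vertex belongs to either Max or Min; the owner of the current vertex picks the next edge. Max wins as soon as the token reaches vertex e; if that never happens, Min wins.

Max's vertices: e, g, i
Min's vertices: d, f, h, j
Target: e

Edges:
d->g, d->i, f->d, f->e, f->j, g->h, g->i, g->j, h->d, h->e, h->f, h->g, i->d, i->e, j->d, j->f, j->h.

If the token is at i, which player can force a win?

Max

A0 = {e}
A1: add {i} — i (Max) has i→e.
i ∈ A1, so Max can force the target.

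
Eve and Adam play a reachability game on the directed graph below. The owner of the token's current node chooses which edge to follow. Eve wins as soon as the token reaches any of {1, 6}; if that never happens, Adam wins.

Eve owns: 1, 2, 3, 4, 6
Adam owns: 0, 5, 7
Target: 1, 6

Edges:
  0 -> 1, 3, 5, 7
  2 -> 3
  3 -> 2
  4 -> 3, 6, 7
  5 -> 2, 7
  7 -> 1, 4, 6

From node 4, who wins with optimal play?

Eve

A0 = {1, 6}
A1: add {4} — 4 (Eve) has 4→6.
4 ∈ A1, so Eve can force the target.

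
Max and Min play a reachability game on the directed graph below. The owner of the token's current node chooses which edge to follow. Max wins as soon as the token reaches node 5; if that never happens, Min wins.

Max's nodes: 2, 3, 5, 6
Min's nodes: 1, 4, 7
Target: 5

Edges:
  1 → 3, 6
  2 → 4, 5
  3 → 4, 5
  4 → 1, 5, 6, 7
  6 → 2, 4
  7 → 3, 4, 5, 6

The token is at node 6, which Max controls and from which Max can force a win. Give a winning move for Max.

2

A0 = {5}
A1: add {2, 3} — 2 (Max) has 2→5; 3 (Max) has 3→5.
A2: add {6} — 6 (Max) has 6→2.
A3: add {1} — 1 (Min): all of {3, 6} already in.
A4 = A3; e.g. 4 (Min) can still go to 7. Fixed point.
From 6, successor 2 is in the attractor (rank 1); the other successor 4 is not.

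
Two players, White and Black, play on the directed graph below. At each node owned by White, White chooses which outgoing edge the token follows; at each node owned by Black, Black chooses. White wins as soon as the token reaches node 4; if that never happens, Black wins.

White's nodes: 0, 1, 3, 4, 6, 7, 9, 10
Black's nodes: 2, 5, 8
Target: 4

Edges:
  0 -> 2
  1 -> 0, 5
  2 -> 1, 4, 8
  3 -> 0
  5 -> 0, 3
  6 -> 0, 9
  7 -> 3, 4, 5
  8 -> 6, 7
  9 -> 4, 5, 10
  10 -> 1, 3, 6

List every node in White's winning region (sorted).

4, 6, 7, 8, 9, 10

A0 = {4}
A1: add {7, 9} — 7 (White) has 7→4; 9 (White) has 9→4.
A2: add {6} — 6 (White) has 6→9.
A3: add {8, 10} — 8 (Black): all of {6, 7} already in; 10 (White) has 10→6.
A4 = A3; e.g. 0 (White) has no edge into A3. Fixed point.
White's winning region = {4, 6, 7, 8, 9, 10}.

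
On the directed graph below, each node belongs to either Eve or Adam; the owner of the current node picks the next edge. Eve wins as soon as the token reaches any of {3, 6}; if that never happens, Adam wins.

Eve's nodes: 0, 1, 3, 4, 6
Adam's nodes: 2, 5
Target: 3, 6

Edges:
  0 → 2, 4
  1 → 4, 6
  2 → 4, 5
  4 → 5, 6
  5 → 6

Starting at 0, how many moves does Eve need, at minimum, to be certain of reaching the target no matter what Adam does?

A0 = {3, 6}
A1: add {1, 4, 5} — 1 (Eve) has 1→6; 4 (Eve) has 4→6; 5 (Adam): all of {6} already in.
A2: add {0, 2} — 0 (Eve) has 0→4; 2 (Adam): all of {4, 5} already in.
A2 = all vertices. Fixed point.
0 enters the attractor at level 2, so Eve can force the target in 2 moves from there.

2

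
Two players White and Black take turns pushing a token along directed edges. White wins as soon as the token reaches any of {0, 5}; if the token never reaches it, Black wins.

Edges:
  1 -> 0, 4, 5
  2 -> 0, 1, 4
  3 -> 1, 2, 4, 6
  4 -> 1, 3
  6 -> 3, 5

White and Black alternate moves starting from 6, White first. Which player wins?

Track states (vertex, player-to-move).
A0 = {(0,White), (0,Black), (5,White), (5,Black)}
A1: add {(1,White), (2,White), (6,White)}.
(6,White) ∈ A1 ⇒ White forces the target.

White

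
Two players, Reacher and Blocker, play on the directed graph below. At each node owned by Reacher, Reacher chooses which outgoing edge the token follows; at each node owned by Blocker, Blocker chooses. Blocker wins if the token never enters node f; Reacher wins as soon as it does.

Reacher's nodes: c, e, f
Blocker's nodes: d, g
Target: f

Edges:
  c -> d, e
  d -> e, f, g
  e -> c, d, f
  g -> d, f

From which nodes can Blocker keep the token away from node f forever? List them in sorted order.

d, g

A0 = {f}
A1: add {e} — e (Reacher) has e→f.
A2: add {c} — c (Reacher) has c→e.
A3 = A2; e.g. d (Blocker) can still go to g. Fixed point.
Reacher's attractor = {c, e, f}; Blocker avoids the target exactly from the complement.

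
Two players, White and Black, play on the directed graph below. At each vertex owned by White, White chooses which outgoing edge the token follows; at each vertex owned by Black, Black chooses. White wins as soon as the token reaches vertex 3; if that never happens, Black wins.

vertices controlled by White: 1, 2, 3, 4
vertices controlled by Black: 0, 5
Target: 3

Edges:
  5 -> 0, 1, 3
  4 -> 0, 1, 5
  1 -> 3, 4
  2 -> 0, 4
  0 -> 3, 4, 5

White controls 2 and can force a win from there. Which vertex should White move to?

A0 = {3}
A1: add {1} — 1 (White) has 1→3.
A2: add {4} — 4 (White) has 4→1.
A3: add {2} — 2 (White) has 2→4.
A4 = A3; e.g. 0 (Black) can still go to 5. Fixed point.
From 2, successor 4 is in the attractor (rank 2); the other successor 0 is not.

4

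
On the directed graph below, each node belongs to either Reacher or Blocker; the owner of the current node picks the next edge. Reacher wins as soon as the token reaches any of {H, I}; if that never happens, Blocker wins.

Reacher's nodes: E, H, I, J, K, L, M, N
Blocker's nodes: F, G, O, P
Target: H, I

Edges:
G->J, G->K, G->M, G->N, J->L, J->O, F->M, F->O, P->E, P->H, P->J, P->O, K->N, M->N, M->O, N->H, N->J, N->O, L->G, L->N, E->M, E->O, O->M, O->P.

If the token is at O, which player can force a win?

Blocker

A0 = {H, I}
A1: add {N} — N (Reacher) has N→H.
A2: add {K, L, M} — K (Reacher) has K→N; L (Reacher) has L→N; M (Reacher) has M→N.
A3: add {E, J} — E (Reacher) has E→M; J (Reacher) has J→L.
A4: add {G} — G (Blocker): all of {J, K, M, N} already in.
A5 = A4; e.g. F (Blocker) can still go to O. Fixed point.
O never enters the attractor, so Blocker can avoid the target forever.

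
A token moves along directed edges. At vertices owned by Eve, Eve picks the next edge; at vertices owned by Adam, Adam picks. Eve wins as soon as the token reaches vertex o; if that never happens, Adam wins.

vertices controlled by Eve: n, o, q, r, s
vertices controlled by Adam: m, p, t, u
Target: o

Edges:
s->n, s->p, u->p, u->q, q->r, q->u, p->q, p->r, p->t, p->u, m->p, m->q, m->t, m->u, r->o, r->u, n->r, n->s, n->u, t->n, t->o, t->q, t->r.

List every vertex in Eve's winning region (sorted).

A0 = {o}
A1: add {r} — r (Eve) has r→o.
A2: add {n, q} — n (Eve) has n→r; q (Eve) has q→r.
A3: add {s, t} — s (Eve) has s→n; t (Adam): all of {n, o, q, r} already in.
A4 = A3; e.g. m (Adam) can still go to p. Fixed point.
Eve's winning region = {n, o, q, r, s, t}.

n, o, q, r, s, t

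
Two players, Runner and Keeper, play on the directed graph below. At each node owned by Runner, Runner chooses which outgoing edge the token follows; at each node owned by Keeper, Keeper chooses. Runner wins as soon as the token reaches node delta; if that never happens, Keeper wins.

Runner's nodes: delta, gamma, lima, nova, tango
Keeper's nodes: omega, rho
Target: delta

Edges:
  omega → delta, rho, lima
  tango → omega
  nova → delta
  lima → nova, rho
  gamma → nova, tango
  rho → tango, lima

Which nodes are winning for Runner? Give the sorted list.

delta, gamma, lima, nova

A0 = {delta}
A1: add {nova} — nova (Runner) has nova→delta.
A2: add {gamma, lima} — gamma (Runner) has gamma→nova; lima (Runner) has lima→nova.
A3 = A2; e.g. rho (Keeper) can still go to tango. Fixed point.
Runner's winning region = {delta, gamma, lima, nova}.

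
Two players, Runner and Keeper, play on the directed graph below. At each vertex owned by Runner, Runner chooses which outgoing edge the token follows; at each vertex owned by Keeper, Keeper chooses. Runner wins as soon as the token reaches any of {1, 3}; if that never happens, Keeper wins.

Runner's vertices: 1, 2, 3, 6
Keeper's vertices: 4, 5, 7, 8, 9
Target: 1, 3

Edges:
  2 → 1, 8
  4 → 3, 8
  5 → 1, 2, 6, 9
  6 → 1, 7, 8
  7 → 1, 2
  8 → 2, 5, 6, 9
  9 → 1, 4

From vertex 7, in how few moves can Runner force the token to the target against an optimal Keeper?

A0 = {1, 3}
A1: add {2, 6} — 2 (Runner) has 2→1; 6 (Runner) has 6→1.
A2: add {7} — 7 (Keeper): all of {1, 2} already in.
A3 = A2; e.g. 4 (Keeper) can still go to 8. Fixed point.
7 enters the attractor at level 2, so Runner can force the target in 2 moves from there.

2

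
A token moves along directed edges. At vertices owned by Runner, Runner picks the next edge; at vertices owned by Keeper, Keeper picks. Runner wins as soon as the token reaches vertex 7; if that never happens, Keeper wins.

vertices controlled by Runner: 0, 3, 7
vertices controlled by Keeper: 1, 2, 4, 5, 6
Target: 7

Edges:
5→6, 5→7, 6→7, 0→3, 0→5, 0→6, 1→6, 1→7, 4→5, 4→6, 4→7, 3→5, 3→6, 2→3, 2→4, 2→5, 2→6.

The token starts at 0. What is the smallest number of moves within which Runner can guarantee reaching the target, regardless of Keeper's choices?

A0 = {7}
A1: add {6} — 6 (Keeper): all of {7} already in.
A2: add {0, 1, 3, 5} — 0 (Runner) has 0→6; 1 (Keeper): all of {6, 7} already in; 3 (Runner) has 3→6; 5 (Keeper): all of {6, 7} already in.
0 enters the attractor at level 2, so Runner can force the target in 2 moves from there.

2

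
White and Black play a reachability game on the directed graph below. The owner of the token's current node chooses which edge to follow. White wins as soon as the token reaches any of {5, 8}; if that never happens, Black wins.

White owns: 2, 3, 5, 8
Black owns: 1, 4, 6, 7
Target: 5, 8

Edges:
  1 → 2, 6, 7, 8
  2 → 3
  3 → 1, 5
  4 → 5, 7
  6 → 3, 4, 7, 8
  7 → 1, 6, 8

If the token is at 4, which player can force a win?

A0 = {5, 8}
A1: add {3} — 3 (White) has 3→5.
A2: add {2} — 2 (White) has 2→3.
A3 = A2; e.g. 1 (Black) can still go to 6. Fixed point.
4 never enters the attractor, so Black can avoid the target forever.

Black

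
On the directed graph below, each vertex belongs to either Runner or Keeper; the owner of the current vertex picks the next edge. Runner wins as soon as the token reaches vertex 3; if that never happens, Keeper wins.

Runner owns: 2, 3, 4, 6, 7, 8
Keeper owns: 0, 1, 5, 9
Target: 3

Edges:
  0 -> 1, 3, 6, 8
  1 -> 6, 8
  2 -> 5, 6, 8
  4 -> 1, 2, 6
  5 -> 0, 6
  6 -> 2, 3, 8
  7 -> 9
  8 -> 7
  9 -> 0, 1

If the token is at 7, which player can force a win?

Keeper

A0 = {3}
A1: add {6} — 6 (Runner) has 6→3.
A2: add {2, 4} — 2 (Runner) has 2→6; 4 (Runner) has 4→6.
A3 = A2; e.g. 0 (Keeper) can still go to 1. Fixed point.
7 never enters the attractor, so Keeper can avoid the target forever.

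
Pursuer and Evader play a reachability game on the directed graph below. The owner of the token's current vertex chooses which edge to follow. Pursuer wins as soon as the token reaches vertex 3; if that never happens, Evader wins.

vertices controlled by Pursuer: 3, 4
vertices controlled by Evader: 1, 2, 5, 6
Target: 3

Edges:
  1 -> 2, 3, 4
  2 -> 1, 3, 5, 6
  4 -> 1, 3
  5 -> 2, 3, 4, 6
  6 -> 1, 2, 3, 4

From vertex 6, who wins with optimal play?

Evader

A0 = {3}
A1: add {4} — 4 (Pursuer) has 4→3.
A2 = A1; e.g. 1 (Evader) can still go to 2. Fixed point.
6 never enters the attractor, so Evader can avoid the target forever.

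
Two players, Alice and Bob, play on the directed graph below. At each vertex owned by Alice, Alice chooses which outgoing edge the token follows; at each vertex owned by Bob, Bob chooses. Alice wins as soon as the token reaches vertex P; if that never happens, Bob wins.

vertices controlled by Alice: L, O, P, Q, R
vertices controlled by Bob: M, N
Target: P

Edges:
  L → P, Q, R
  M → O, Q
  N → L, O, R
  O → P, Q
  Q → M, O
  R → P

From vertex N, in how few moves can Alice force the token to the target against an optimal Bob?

A0 = {P}
A1: add {L, O, R} — L (Alice) has L→P; O (Alice) has O→P; R (Alice) has R→P.
A2: add {N, Q} — N (Bob): all of {L, O, R} already in; Q (Alice) has Q→O.
N enters the attractor at level 2, so Alice can force the target in 2 moves from there.

2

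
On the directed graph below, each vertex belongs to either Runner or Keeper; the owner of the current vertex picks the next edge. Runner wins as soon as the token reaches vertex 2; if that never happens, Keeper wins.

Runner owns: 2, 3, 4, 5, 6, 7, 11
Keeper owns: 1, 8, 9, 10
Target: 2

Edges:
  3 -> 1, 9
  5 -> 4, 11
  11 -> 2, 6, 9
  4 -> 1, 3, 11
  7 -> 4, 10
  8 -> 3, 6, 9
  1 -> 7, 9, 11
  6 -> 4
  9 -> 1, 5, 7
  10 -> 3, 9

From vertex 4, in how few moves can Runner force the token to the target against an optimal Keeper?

A0 = {2}
A1: add {11} — 11 (Runner) has 11→2.
A2: add {4, 5} — 4 (Runner) has 4→11; 5 (Runner) has 5→11.
4 enters the attractor at level 2, so Runner can force the target in 2 moves from there.

2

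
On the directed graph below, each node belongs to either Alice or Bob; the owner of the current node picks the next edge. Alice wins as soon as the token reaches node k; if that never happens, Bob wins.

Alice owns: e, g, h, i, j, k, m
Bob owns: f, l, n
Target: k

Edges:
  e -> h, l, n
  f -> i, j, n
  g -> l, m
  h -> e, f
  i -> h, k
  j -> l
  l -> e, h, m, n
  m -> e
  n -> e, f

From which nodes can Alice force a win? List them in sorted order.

A0 = {k}
A1: add {i} — i (Alice) has i→k.
A2 = A1; e.g. e (Alice) has no edge into A1. Fixed point.
Alice's winning region = {i, k}.

i, k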